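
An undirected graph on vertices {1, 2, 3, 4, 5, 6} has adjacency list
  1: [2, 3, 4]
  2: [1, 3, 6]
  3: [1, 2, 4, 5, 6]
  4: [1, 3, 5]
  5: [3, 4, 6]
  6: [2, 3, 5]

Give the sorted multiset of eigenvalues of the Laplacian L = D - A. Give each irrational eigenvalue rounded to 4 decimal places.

With the vertex order [1, 2, 3, 4, 5, 6], the degrees are [3, 3, 5, 3, 3, 3], giving D = diag(3, 3, 5, 3, 3, 3) and L = D - A. The multiplicity of 0 as a Laplacian eigenvalue equals the number of connected components. By the matrix-tree theorem the graph has (1/6) * product of the nonzero eigenvalues = 121 spanning trees.

[0, 2.3820, 2.3820, 4.6180, 4.6180, 6]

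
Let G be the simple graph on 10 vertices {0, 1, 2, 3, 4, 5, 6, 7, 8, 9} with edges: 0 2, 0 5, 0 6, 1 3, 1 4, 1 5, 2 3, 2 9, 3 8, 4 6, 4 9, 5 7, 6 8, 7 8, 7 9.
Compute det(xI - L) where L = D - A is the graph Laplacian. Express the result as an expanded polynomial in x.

With the vertex order [0, 1, 2, 3, 4, 5, 6, 7, 8, 9], the degrees are [3, 3, 3, 3, 3, 3, 3, 3, 3, 3], giving D = diag(3, 3, 3, 3, 3, 3, 3, 3, 3, 3) and L = D - A. L has integer entries, so p(x) = det(xI - L) has integer coefficients. Expanding the determinant yields x^10 - 30x^9 + 390x^8 - 2880x^7 + 13305x^6 - 39882x^5 + 77640x^4 - 94800x^3 + 66000x^2 - 20000x. The constant term is 0 because L is singular (the all-ones vector lies in its kernel).

x^10 - 30x^9 + 390x^8 - 2880x^7 + 13305x^6 - 39882x^5 + 77640x^4 - 94800x^3 + 66000x^2 - 20000x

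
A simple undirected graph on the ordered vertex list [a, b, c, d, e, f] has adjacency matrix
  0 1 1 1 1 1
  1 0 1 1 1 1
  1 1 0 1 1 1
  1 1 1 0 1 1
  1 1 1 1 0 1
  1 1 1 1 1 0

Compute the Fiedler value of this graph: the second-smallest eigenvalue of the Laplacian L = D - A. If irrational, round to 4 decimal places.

Reading degrees in the order [a, b, c, d, e, f] gives [5, 5, 5, 5, 5, 5]; set D = diag(5, 5, 5, 5, 5, 5) and form L = D - A. The smallest Laplacian eigenvalue is always 0. The next one, lambda_2 = 6, measures how hard the graph is to disconnect: larger values mean better connectivity. By the matrix-tree theorem the graph has (1/6) * product of the nonzero eigenvalues = 1296 spanning trees.

6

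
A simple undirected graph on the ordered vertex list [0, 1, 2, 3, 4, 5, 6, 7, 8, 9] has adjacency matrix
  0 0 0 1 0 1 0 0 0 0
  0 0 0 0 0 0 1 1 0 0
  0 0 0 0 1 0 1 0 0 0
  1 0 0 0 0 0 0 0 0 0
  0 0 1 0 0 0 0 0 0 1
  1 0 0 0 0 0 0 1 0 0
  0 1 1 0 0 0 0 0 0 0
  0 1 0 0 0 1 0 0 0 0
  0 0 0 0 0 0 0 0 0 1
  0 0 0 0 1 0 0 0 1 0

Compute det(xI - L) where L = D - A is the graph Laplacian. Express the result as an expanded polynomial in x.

x^10 - 18x^9 + 136x^8 - 560x^7 + 1365x^6 - 2002x^5 + 1716x^4 - 792x^3 + 165x^2 - 10x

Reading degrees in the order [0, 1, 2, 3, 4, 5, 6, 7, 8, 9] gives [2, 2, 2, 1, 2, 2, 2, 2, 1, 2]; set D = diag(2, 2, 2, 1, 2, 2, 2, 2, 1, 2) and form L = D - A. L has integer entries, so p(x) = det(xI - L) has integer coefficients. Expanding the determinant yields x^10 - 18x^9 + 136x^8 - 560x^7 + 1365x^6 - 2002x^5 + 1716x^4 - 792x^3 + 165x^2 - 10x. The coefficient of x^9 equals -trace(L) = -18, matching the sum of degrees. The largest eigenvalue, 3.9021, is at most the vertex count 10. The eigenvalues sum to 18, which equals trace(L) = 2|E|.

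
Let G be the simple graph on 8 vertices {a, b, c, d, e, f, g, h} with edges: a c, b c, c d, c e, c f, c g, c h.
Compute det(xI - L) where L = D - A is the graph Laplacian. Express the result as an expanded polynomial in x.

Reading degrees in the order [a, b, c, d, e, f, g, h] gives [1, 1, 7, 1, 1, 1, 1, 1]; set D = diag(1, 1, 7, 1, 1, 1, 1, 1) and form L = D - A. The eigenvalues of L are [0, 1, 1, 1, 1, 1, 1, 8]; the characteristic polynomial is the product of (x - lambda_i), which multiplies out to x^8 - 14x^7 + 63x^6 - 140x^5 + 175x^4 - 126x^3 + 49x^2 - 8x. The coefficient of x^7 equals -trace(L) = -14, matching the sum of degrees.

x^8 - 14x^7 + 63x^6 - 140x^5 + 175x^4 - 126x^3 + 49x^2 - 8x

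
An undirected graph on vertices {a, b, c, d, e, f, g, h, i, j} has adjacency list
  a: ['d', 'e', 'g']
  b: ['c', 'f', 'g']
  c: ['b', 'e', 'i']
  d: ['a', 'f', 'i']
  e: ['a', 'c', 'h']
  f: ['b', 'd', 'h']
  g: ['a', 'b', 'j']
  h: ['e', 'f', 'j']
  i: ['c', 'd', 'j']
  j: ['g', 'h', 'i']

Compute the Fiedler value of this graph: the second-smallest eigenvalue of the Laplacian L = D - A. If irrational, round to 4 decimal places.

2

With the vertex order [a, b, c, d, e, f, g, h, i, j], the degrees are [3, 3, 3, 3, 3, 3, 3, 3, 3, 3], giving D = diag(3, 3, 3, 3, 3, 3, 3, 3, 3, 3) and L = D - A. Computing the eigenvalues of L and sorting gives [0, 2, 2, 2, 2, 2, 5, 5, 5, 5]. The Fiedler value lambda_2 = 2 is strictly positive, so the graph is connected.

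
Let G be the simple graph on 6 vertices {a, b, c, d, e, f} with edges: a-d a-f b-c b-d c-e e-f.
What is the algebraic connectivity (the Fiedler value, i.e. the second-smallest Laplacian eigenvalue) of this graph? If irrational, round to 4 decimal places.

Each diagonal entry of L is the vertex degree and each off-diagonal entry is -1 where an edge is present, 0 otherwise; in the order [a, b, c, d, e, f] the diagonal is [2, 2, 2, 2, 2, 2]. The smallest Laplacian eigenvalue is always 0. The next one, lambda_2 = 1, measures how hard the graph is to disconnect: larger values mean better connectivity. The eigenvalues sum to 12, which equals trace(L) = 2|E|. There is one zero in the spectrum, matching the 1 component.

1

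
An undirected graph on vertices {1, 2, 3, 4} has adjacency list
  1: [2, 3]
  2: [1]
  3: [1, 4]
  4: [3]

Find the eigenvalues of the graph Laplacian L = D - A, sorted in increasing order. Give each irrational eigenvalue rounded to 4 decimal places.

With the vertex order [1, 2, 3, 4], the degrees are [2, 1, 2, 1], giving D = diag(2, 1, 2, 1) and L = D - A. L is symmetric positive semidefinite, so every eigenvalue is real and nonnegative. By the matrix-tree theorem the graph has (1/4) * product of the nonzero eigenvalues = 1 spanning tree. There is one zero in the spectrum, matching the 1 component.

[0, 0.5858, 2, 3.4142]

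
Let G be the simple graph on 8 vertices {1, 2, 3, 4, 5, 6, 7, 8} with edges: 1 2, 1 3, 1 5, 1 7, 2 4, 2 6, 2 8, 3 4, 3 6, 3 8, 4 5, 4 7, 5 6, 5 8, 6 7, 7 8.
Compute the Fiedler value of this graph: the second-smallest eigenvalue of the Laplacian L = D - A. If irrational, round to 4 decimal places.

4

With the vertex order [1, 2, 3, 4, 5, 6, 7, 8], the degrees are [4, 4, 4, 4, 4, 4, 4, 4], giving D = diag(4, 4, 4, 4, 4, 4, 4, 4) and L = D - A. The smallest Laplacian eigenvalue is always 0. The next one, lambda_2 = 4, measures how hard the graph is to disconnect: larger values mean better connectivity. There is one zero in the spectrum, matching the 1 component.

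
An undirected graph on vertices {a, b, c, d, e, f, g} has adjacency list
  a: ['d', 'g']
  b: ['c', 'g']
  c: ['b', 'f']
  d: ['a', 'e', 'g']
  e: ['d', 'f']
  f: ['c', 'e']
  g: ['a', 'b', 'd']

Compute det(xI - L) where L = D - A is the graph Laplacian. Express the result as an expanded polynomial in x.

x^7 - 16x^6 + 101x^5 - 318x^4 + 518x^3 - 406x^2 + 119x

With the vertex order [a, b, c, d, e, f, g], the degrees are [2, 2, 2, 3, 2, 2, 3], giving D = diag(2, 2, 2, 3, 2, 2, 3) and L = D - A. Computing det(xI - L) by cofactor expansion (or equivalently via sum-over-permutations) gives x^7 - 16x^6 + 101x^5 - 318x^4 + 518x^3 - 406x^2 + 119x. The constant term is 0 because L is singular (the all-ones vector lies in its kernel). The eigenvalues sum to 16, which equals trace(L) = 2|E|.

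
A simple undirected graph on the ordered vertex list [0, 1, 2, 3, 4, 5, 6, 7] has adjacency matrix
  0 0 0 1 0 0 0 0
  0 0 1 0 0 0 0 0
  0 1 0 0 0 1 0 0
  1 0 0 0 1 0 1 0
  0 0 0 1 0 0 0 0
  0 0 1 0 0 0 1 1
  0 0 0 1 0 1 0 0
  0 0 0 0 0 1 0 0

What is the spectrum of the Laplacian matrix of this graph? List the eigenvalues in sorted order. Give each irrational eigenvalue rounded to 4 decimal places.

Each diagonal entry of L is the vertex degree and each off-diagonal entry is -1 where an edge is present, 0 otherwise; in the order [0, 1, 2, 3, 4, 5, 6, 7] the diagonal is [1, 1, 2, 3, 1, 3, 2, 1]. L is symmetric positive semidefinite, so every eigenvalue is real and nonnegative. The single zero eigenvalue shows the graph is connected. The largest eigenvalue, 4.4763, is at most the vertex count 8.

[0, 0.2137, 0.6177, 1, 1.4977, 2.3537, 3.8408, 4.4763]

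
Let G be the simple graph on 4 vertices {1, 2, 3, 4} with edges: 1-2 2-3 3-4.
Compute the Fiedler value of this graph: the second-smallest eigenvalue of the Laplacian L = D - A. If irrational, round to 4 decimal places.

With the vertex order [1, 2, 3, 4], the degrees are [1, 2, 2, 1], giving D = diag(1, 2, 2, 1) and L = D - A. Computing the eigenvalues of L and sorting gives [0, 0.5858, 2, 3.4142]. The Fiedler value lambda_2 = 0.5858 is strictly positive, so the graph is connected. The eigenvalues sum to 6, which equals trace(L) = 2|E|. The largest eigenvalue, 3.4142, is at most the vertex count 4.

0.5858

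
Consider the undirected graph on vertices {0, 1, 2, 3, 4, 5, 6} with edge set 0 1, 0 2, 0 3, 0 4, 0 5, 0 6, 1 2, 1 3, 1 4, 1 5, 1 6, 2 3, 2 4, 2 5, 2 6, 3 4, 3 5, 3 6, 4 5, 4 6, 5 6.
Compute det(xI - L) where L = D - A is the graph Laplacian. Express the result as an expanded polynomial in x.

With the vertex order [0, 1, 2, 3, 4, 5, 6], the degrees are [6, 6, 6, 6, 6, 6, 6], giving D = diag(6, 6, 6, 6, 6, 6, 6) and L = D - A. Computing det(xI - L) by cofactor expansion (or equivalently via sum-over-permutations) gives x^7 - 42x^6 + 735x^5 - 6860x^4 + 36015x^3 - 100842x^2 + 117649x. The constant term is 0 because L is singular (the all-ones vector lies in its kernel). By the matrix-tree theorem the graph has (1/7) * product of the nonzero eigenvalues = 16807 spanning trees.

x^7 - 42x^6 + 735x^5 - 6860x^4 + 36015x^3 - 100842x^2 + 117649x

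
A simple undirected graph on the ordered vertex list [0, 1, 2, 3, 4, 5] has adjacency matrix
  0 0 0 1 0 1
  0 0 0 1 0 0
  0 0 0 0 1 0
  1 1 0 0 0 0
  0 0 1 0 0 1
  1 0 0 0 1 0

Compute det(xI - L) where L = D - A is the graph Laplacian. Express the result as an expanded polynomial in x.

x^6 - 10x^5 + 36x^4 - 56x^3 + 35x^2 - 6x

Each diagonal entry of L is the vertex degree and each off-diagonal entry is -1 where an edge is present, 0 otherwise; in the order [0, 1, 2, 3, 4, 5] the diagonal is [2, 1, 1, 2, 2, 2]. L has integer entries, so p(x) = det(xI - L) has integer coefficients. Expanding the determinant yields x^6 - 10x^5 + 36x^4 - 56x^3 + 35x^2 - 6x. The constant term is 0 because L is singular (the all-ones vector lies in its kernel). The largest eigenvalue, 3.7321, is at most the vertex count 6.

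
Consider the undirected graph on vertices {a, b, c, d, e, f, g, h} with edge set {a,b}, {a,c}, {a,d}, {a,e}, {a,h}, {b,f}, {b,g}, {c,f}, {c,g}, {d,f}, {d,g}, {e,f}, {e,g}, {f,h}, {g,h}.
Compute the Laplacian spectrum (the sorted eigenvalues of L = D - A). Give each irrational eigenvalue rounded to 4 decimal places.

With the vertex order [a, b, c, d, e, f, g, h], the degrees are [5, 3, 3, 3, 3, 5, 5, 3], giving D = diag(5, 3, 3, 3, 3, 5, 5, 3) and L = D - A. Diagonalising L (or applying a numerical eigensolver to the 8x8 matrix) gives the spectrum above. The single zero eigenvalue shows the graph is connected. The largest eigenvalue, 8, is at most the vertex count 8.

[0, 3, 3, 3, 3, 5, 5, 8]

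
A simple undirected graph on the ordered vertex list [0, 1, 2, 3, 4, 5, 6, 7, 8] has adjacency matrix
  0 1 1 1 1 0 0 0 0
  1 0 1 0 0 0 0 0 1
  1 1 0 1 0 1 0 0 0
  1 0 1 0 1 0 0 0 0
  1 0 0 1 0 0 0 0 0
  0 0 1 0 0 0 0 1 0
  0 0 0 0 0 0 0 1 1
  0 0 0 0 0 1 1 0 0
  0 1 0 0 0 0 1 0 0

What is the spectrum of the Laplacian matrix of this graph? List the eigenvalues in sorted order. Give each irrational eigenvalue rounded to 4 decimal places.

[0, 0.5082, 1.1330, 1.8055, 3, 3.2805, 3.7576, 5.1321, 5.3832]

Reading degrees in the order [0, 1, 2, 3, 4, 5, 6, 7, 8] gives [4, 3, 4, 3, 2, 2, 2, 2, 2]; set D = diag(4, 3, 4, 3, 2, 2, 2, 2, 2) and form L = D - A. Since every row of L sums to 0, the all-ones vector is in the kernel and 0 is an eigenvalue. The single zero eigenvalue shows the graph is connected. There is one zero in the spectrum, matching the 1 component.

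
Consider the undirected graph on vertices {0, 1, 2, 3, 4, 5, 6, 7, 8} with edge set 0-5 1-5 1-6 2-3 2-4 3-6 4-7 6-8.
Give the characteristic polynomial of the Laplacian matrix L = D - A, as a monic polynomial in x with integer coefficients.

Reading degrees in the order [0, 1, 2, 3, 4, 5, 6, 7, 8] gives [1, 2, 2, 2, 2, 2, 3, 1, 1]; set D = diag(1, 2, 2, 2, 2, 2, 3, 1, 1) and form L = D - A. Computing det(xI - L) by cofactor expansion (or equivalently via sum-over-permutations) gives x^9 - 16x^8 + 104x^7 - 354x^6 + 678x^5 - 730x^4 + 416x^3 - 108x^2 + 9x. The constant term is 0 because L is singular (the all-ones vector lies in its kernel). The largest eigenvalue, 4.3699, is at most the vertex count 9.

x^9 - 16x^8 + 104x^7 - 354x^6 + 678x^5 - 730x^4 + 416x^3 - 108x^2 + 9x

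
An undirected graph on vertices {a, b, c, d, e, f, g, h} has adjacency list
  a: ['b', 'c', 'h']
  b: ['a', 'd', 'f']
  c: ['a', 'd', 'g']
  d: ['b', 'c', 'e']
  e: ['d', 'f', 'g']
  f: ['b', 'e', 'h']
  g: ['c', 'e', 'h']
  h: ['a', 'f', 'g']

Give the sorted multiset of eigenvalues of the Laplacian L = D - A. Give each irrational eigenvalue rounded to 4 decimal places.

With the vertex order [a, b, c, d, e, f, g, h], the degrees are [3, 3, 3, 3, 3, 3, 3, 3], giving D = diag(3, 3, 3, 3, 3, 3, 3, 3) and L = D - A. The multiplicity of 0 as a Laplacian eigenvalue equals the number of connected components. The single zero eigenvalue shows the graph is connected. The eigenvalues sum to 24, which equals trace(L) = 2|E|.

[0, 2, 2, 2, 4, 4, 4, 6]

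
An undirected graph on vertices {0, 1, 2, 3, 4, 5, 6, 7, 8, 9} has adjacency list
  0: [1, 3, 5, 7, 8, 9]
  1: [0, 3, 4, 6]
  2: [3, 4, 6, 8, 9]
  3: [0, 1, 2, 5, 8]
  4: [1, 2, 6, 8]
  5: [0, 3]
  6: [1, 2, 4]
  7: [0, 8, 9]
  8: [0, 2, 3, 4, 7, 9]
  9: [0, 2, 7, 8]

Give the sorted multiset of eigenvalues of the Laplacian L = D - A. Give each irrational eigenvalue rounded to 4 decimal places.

Reading degrees in the order [0, 1, 2, 3, 4, 5, 6, 7, 8, 9] gives [6, 4, 5, 5, 4, 2, 3, 3, 6, 4]; set D = diag(6, 4, 5, 5, 4, 2, 3, 3, 6, 4) and form L = D - A. The multiplicity of 0 as a Laplacian eigenvalue equals the number of connected components. There is one zero in the spectrum, matching the 1 component.

[0, 1.5058, 1.8493, 3.8112, 3.8837, 4.5399, 5.0861, 6.4783, 7.2505, 7.5952]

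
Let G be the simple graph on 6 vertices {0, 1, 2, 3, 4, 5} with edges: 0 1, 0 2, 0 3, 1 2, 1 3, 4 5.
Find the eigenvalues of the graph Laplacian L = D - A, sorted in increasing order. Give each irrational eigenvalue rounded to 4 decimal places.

With the vertex order [0, 1, 2, 3, 4, 5], the degrees are [3, 3, 2, 2, 1, 1], giving D = diag(3, 3, 2, 2, 1, 1) and L = D - A. Since every row of L sums to 0, the all-ones vector is in the kernel and 0 is an eigenvalue. The 2 zero eigenvalues correspond to the 2 connected components. There are 2 zeros in the spectrum, matching the 2 components.

[0, 0, 2, 2, 4, 4]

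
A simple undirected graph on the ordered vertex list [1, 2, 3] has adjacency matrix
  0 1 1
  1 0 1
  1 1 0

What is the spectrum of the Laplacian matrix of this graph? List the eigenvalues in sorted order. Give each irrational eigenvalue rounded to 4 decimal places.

[0, 3, 3]

Reading degrees in the order [1, 2, 3] gives [2, 2, 2]; set D = diag(2, 2, 2) and form L = D - A. Diagonalising L (or applying a numerical eigensolver to the 3x3 matrix) gives the spectrum above.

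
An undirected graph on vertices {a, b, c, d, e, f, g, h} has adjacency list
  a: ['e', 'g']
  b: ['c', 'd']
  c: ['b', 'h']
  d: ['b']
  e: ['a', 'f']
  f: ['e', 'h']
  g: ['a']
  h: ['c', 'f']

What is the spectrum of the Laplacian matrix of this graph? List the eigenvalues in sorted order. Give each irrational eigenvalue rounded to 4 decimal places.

With the vertex order [a, b, c, d, e, f, g, h], the degrees are [2, 2, 2, 1, 2, 2, 1, 2], giving D = diag(2, 2, 2, 1, 2, 2, 1, 2) and L = D - A. Diagonalising L (or applying a numerical eigensolver to the 8x8 matrix) gives the spectrum above. The single zero eigenvalue shows the graph is connected.

[0, 0.1522, 0.5858, 1.2346, 2, 2.7654, 3.4142, 3.8478]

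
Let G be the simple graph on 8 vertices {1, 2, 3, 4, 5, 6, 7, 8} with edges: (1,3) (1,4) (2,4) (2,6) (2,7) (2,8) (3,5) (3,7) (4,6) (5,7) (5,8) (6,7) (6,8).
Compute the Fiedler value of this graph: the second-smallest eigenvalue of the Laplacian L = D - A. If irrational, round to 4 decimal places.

With the vertex order [1, 2, 3, 4, 5, 6, 7, 8], the degrees are [2, 4, 3, 3, 3, 4, 4, 3], giving D = diag(2, 4, 3, 3, 3, 4, 4, 3) and L = D - A. The sorted Laplacian eigenvalues are [0, 1.4063, 1.7352, 3.2010, 4, 4.6308, 5, 6.0266]; the algebraic connectivity is the second entry, 1.4063. The eigenvalues sum to 26, which equals trace(L) = 2|E|.

1.4063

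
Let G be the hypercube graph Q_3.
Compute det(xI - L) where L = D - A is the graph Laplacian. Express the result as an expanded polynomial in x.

x^8 - 24x^7 + 240x^6 - 1296x^5 + 4080x^4 - 7488x^3 + 7424x^2 - 3072x

The graph has 8 vertices and degree multiset [3, 3, 3, 3, 3, 3, 3, 3]; D is the diagonal matrix of degrees and L = D - A. L has integer entries, so p(x) = det(xI - L) has integer coefficients. Expanding the determinant yields x^8 - 24x^7 + 240x^6 - 1296x^5 + 4080x^4 - 7488x^3 + 7424x^2 - 3072x. The constant term is 0 because L is singular (the all-ones vector lies in its kernel). The largest eigenvalue, 6, is at most the vertex count 8.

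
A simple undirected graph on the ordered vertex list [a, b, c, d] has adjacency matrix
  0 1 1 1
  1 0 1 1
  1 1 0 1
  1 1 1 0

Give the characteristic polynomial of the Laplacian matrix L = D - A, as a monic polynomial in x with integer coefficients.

With the vertex order [a, b, c, d], the degrees are [3, 3, 3, 3], giving D = diag(3, 3, 3, 3) and L = D - A. Computing det(xI - L) by cofactor expansion (or equivalently via sum-over-permutations) gives x^4 - 12x^3 + 48x^2 - 64x. The coefficient of x^3 equals -trace(L) = -12, matching the sum of degrees. There is one zero in the spectrum, matching the 1 component.

x^4 - 12x^3 + 48x^2 - 64x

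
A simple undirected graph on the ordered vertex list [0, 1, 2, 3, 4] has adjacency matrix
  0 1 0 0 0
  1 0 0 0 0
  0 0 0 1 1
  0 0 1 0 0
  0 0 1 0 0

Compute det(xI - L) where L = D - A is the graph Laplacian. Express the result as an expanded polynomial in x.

x^5 - 6x^4 + 11x^3 - 6x^2

With the vertex order [0, 1, 2, 3, 4], the degrees are [1, 1, 2, 1, 1], giving D = diag(1, 1, 2, 1, 1) and L = D - A. Computing det(xI - L) by cofactor expansion (or equivalently via sum-over-permutations) gives x^5 - 6x^4 + 11x^3 - 6x^2. The constant term is 0 because L is singular (the all-ones vector lies in its kernel). The largest eigenvalue, 3, is at most the vertex count 5.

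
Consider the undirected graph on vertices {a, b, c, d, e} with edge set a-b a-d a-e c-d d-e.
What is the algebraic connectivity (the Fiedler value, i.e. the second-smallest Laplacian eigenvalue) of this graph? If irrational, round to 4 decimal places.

0.6972

Each diagonal entry of L is the vertex degree and each off-diagonal entry is -1 where an edge is present, 0 otherwise; in the order [a, b, c, d, e] the diagonal is [3, 1, 1, 3, 2]. The smallest Laplacian eigenvalue is always 0. The next one, lambda_2 = 0.6972, measures how hard the graph is to disconnect: larger values mean better connectivity. There is one zero in the spectrum, matching the 1 component. The largest eigenvalue, 4.3028, is at most the vertex count 5.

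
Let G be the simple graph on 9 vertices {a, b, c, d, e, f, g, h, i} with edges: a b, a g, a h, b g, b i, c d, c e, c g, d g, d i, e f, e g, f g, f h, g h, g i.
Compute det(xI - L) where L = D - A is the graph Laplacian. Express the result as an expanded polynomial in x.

With the vertex order [a, b, c, d, e, f, g, h, i], the degrees are [3, 3, 3, 3, 3, 3, 8, 3, 3], giving D = diag(3, 3, 3, 3, 3, 3, 8, 3, 3) and L = D - A. Computing det(xI - L) by cofactor expansion (or equivalently via sum-over-permutations) gives x^9 - 32x^8 + 428x^7 - 3136x^6 + 13786x^5 - 37232x^4 + 60276x^3 - 53424x^2 + 19845x. The constant term is 0 because L is singular (the all-ones vector lies in its kernel). By the matrix-tree theorem the graph has (1/9) * product of the nonzero eigenvalues = 2205 spanning trees.

x^9 - 32x^8 + 428x^7 - 3136x^6 + 13786x^5 - 37232x^4 + 60276x^3 - 53424x^2 + 19845x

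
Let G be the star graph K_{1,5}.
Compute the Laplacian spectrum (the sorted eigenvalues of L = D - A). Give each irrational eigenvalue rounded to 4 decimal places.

[0, 1, 1, 1, 1, 6]

The graph has 6 vertices and degree multiset [5, 1, 1, 1, 1, 1]; D is the diagonal matrix of degrees and L = D - A. L is symmetric positive semidefinite, so every eigenvalue is real and nonnegative. By the matrix-tree theorem the graph has (1/6) * product of the nonzero eigenvalues = 1 spanning tree.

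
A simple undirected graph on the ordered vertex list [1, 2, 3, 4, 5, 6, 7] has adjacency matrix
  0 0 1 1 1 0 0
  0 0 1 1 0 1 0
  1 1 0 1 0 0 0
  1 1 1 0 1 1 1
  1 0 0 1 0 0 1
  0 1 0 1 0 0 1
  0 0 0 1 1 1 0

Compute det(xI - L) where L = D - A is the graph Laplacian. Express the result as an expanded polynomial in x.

x^7 - 24x^6 + 231x^5 - 1140x^4 + 3036x^3 - 4128x^2 + 2240x

With the vertex order [1, 2, 3, 4, 5, 6, 7], the degrees are [3, 3, 3, 6, 3, 3, 3], giving D = diag(3, 3, 3, 6, 3, 3, 3) and L = D - A. The eigenvalues of L are [0, 2, 2, 4, 4, 5, 7]; the characteristic polynomial is the product of (x - lambda_i), which multiplies out to x^7 - 24x^6 + 231x^5 - 1140x^4 + 3036x^3 - 4128x^2 + 2240x. The coefficient of x^6 equals -trace(L) = -24, matching the sum of degrees. The eigenvalues sum to 24, which equals trace(L) = 2|E|. There is one zero in the spectrum, matching the 1 component.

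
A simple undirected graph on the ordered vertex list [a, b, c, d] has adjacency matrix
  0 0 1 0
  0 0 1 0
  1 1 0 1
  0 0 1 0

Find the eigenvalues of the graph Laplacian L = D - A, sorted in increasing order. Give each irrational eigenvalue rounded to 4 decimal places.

Each diagonal entry of L is the vertex degree and each off-diagonal entry is -1 where an edge is present, 0 otherwise; in the order [a, b, c, d] the diagonal is [1, 1, 3, 1]. Diagonalising L (or applying a numerical eigensolver to the 4x4 matrix) gives the spectrum above. The single zero eigenvalue shows the graph is connected. The eigenvalues sum to 6, which equals trace(L) = 2|E|.

[0, 1, 1, 4]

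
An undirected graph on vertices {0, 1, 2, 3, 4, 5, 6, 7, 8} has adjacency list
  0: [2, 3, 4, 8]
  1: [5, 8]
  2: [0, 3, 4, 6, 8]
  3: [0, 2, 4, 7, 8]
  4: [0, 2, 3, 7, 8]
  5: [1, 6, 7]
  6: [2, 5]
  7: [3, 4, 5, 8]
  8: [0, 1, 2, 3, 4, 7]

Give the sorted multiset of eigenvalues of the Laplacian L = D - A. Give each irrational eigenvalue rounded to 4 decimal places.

With the vertex order [0, 1, 2, 3, 4, 5, 6, 7, 8], the degrees are [4, 2, 5, 5, 5, 3, 2, 4, 6], giving D = diag(4, 2, 5, 5, 5, 3, 2, 4, 6) and L = D - A. Diagonalising L (or applying a numerical eigensolver to the 9x9 matrix) gives the spectrum above. By the matrix-tree theorem the graph has (1/9) * product of the nonzero eigenvalues = 5736 spanning trees.

[0, 1.3209, 1.7734, 3.0999, 4.5122, 5.7107, 6, 6.4168, 7.1662]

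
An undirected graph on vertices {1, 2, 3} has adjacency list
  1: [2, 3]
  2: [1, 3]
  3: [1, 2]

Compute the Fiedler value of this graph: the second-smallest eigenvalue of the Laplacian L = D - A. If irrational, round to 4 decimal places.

3

Reading degrees in the order [1, 2, 3] gives [2, 2, 2]; set D = diag(2, 2, 2) and form L = D - A. Computing the eigenvalues of L and sorting gives [0, 3, 3]. The Fiedler value lambda_2 = 3 is strictly positive, so the graph is connected. The eigenvalues sum to 6, which equals trace(L) = 2|E|. The largest eigenvalue, 3, is at most the vertex count 3.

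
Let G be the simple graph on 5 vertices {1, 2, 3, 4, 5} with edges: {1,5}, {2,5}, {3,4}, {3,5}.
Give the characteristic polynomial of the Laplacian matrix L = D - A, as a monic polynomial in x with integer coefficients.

x^5 - 8x^4 + 20x^3 - 18x^2 + 5x

Each diagonal entry of L is the vertex degree and each off-diagonal entry is -1 where an edge is present, 0 otherwise; in the order [1, 2, 3, 4, 5] the diagonal is [1, 1, 2, 1, 3]. L has integer entries, so p(x) = det(xI - L) has integer coefficients. Expanding the determinant yields x^5 - 8x^4 + 20x^3 - 18x^2 + 5x. The coefficient of x^4 equals -trace(L) = -8, matching the sum of degrees. The largest eigenvalue, 4.1701, is at most the vertex count 5.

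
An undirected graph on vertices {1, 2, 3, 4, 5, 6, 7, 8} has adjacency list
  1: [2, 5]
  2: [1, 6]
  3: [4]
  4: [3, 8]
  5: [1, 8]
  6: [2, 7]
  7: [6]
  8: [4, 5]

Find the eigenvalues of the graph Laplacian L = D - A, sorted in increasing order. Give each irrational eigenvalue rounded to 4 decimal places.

With the vertex order [1, 2, 3, 4, 5, 6, 7, 8], the degrees are [2, 2, 1, 2, 2, 2, 1, 2], giving D = diag(2, 2, 1, 2, 2, 2, 1, 2) and L = D - A. L is symmetric positive semidefinite, so every eigenvalue is real and nonnegative. The single zero eigenvalue shows the graph is connected. The largest eigenvalue, 3.8478, is at most the vertex count 8. There is one zero in the spectrum, matching the 1 component.

[0, 0.1522, 0.5858, 1.2346, 2, 2.7654, 3.4142, 3.8478]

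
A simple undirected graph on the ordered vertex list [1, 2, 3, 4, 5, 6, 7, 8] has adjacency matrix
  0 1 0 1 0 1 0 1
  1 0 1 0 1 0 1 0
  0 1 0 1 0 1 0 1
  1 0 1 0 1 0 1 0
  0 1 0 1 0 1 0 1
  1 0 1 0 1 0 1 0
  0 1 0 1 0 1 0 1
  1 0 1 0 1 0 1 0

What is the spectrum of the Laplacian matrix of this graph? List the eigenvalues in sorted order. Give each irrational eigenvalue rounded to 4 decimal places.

With the vertex order [1, 2, 3, 4, 5, 6, 7, 8], the degrees are [4, 4, 4, 4, 4, 4, 4, 4], giving D = diag(4, 4, 4, 4, 4, 4, 4, 4) and L = D - A. The multiplicity of 0 as a Laplacian eigenvalue equals the number of connected components. The largest eigenvalue, 8, is at most the vertex count 8.

[0, 4, 4, 4, 4, 4, 4, 8]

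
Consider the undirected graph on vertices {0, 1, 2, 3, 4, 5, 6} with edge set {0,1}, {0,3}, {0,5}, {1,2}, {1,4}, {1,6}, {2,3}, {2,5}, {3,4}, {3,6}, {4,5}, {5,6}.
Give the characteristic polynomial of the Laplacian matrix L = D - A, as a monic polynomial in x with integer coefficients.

With the vertex order [0, 1, 2, 3, 4, 5, 6], the degrees are [3, 4, 3, 4, 3, 4, 3], giving D = diag(3, 4, 3, 4, 3, 4, 3) and L = D - A. L has integer entries, so p(x) = det(xI - L) has integer coefficients. Expanding the determinant yields x^7 - 24x^6 + 234x^5 - 1192x^4 + 3357x^3 - 4968x^2 + 3024x. Since p(0) = det(-L) = 0, x divides p(x).

x^7 - 24x^6 + 234x^5 - 1192x^4 + 3357x^3 - 4968x^2 + 3024x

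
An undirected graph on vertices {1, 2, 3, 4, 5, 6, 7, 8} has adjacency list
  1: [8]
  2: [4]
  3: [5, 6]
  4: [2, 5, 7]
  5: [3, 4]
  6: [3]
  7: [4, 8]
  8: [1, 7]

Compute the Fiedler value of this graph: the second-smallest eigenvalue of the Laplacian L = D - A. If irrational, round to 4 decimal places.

Each diagonal entry of L is the vertex degree and each off-diagonal entry is -1 where an edge is present, 0 otherwise; in the order [1, 2, 3, 4, 5, 6, 7, 8] the diagonal is [1, 1, 2, 3, 2, 1, 2, 2]. Computing the eigenvalues of L and sorting gives [0, 0.1981, 0.4915, 1.3204, 1.5550, 2.8258, 3.2470, 4.3623]. The Fiedler value lambda_2 = 0.1981 is strictly positive, so the graph is connected. The largest eigenvalue, 4.3623, is at most the vertex count 8.

0.1981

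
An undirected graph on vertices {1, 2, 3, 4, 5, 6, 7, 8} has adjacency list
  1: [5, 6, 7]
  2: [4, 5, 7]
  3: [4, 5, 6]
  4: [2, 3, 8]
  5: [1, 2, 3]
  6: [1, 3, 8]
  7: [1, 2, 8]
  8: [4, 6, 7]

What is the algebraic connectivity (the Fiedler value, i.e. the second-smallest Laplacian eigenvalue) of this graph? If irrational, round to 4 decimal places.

2

Reading degrees in the order [1, 2, 3, 4, 5, 6, 7, 8] gives [3, 3, 3, 3, 3, 3, 3, 3]; set D = diag(3, 3, 3, 3, 3, 3, 3, 3) and form L = D - A. Computing the eigenvalues of L and sorting gives [0, 2, 2, 2, 4, 4, 4, 6]. The Fiedler value lambda_2 = 2 is strictly positive, so the graph is connected. The eigenvalues sum to 24, which equals trace(L) = 2|E|.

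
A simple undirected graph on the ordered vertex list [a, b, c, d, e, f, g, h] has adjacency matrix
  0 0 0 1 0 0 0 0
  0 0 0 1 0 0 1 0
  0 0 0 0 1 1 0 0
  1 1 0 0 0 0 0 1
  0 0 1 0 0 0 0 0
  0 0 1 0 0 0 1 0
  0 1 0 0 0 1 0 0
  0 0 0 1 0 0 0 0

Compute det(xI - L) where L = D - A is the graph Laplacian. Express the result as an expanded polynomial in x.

Reading degrees in the order [a, b, c, d, e, f, g, h] gives [1, 2, 2, 3, 1, 2, 2, 1]; set D = diag(1, 2, 2, 3, 1, 2, 2, 1) and form L = D - A. Computing det(xI - L) by cofactor expansion (or equivalently via sum-over-permutations) gives x^8 - 14x^7 + 77x^6 - 212x^5 + 309x^4 - 232x^3 + 79x^2 - 8x. Since p(0) = det(-L) = 0, x divides p(x). By the matrix-tree theorem the graph has (1/8) * product of the nonzero eigenvalues = 1 spanning tree.

x^8 - 14x^7 + 77x^6 - 212x^5 + 309x^4 - 232x^3 + 79x^2 - 8x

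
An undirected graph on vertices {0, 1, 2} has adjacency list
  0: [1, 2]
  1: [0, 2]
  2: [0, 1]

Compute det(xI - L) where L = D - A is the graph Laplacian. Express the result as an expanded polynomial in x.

x^3 - 6x^2 + 9x

With the vertex order [0, 1, 2], the degrees are [2, 2, 2], giving D = diag(2, 2, 2) and L = D - A. Computing det(xI - L) by cofactor expansion (or equivalently via sum-over-permutations) gives x^3 - 6x^2 + 9x. The coefficient of x^2 equals -trace(L) = -6, matching the sum of degrees. By the matrix-tree theorem the graph has (1/3) * product of the nonzero eigenvalues = 3 spanning trees.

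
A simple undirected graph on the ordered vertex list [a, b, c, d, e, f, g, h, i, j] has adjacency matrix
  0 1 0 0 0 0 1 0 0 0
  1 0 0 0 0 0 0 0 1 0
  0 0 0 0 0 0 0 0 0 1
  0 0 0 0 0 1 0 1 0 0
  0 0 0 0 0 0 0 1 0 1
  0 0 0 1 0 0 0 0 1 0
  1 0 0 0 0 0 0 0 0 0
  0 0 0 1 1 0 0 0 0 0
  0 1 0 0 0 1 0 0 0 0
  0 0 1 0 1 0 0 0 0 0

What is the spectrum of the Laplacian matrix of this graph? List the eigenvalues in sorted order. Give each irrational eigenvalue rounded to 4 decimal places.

Reading degrees in the order [a, b, c, d, e, f, g, h, i, j] gives [2, 2, 1, 2, 2, 2, 1, 2, 2, 2]; set D = diag(2, 2, 1, 2, 2, 2, 1, 2, 2, 2) and form L = D - A. Since every row of L sums to 0, the all-ones vector is in the kernel and 0 is an eigenvalue. The single zero eigenvalue shows the graph is connected. The largest eigenvalue, 3.9021, is at most the vertex count 10.

[0, 0.0979, 0.3820, 0.8244, 1.3820, 2, 2.6180, 3.1756, 3.6180, 3.9021]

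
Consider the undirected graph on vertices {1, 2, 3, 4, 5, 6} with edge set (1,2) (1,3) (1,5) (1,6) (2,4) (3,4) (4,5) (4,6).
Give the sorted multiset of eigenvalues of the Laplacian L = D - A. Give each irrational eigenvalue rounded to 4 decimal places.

[0, 2, 2, 2, 4, 6]

Each diagonal entry of L is the vertex degree and each off-diagonal entry is -1 where an edge is present, 0 otherwise; in the order [1, 2, 3, 4, 5, 6] the diagonal is [4, 2, 2, 4, 2, 2]. The multiplicity of 0 as a Laplacian eigenvalue equals the number of connected components. The single zero eigenvalue shows the graph is connected. By the matrix-tree theorem the graph has (1/6) * product of the nonzero eigenvalues = 32 spanning trees. The eigenvalues sum to 16, which equals trace(L) = 2|E|.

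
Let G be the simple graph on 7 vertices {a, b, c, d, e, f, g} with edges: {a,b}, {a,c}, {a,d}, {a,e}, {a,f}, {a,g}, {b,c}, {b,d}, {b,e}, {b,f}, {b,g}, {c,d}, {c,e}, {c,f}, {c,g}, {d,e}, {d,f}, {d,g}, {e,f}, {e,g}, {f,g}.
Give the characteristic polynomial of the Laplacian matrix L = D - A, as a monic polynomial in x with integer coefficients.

Each diagonal entry of L is the vertex degree and each off-diagonal entry is -1 where an edge is present, 0 otherwise; in the order [a, b, c, d, e, f, g] the diagonal is [6, 6, 6, 6, 6, 6, 6]. The eigenvalues of L are [0, 7, 7, 7, 7, 7, 7]; the characteristic polynomial is the product of (x - lambda_i), which multiplies out to x^7 - 42x^6 + 735x^5 - 6860x^4 + 36015x^3 - 100842x^2 + 117649x. The coefficient of x^6 equals -trace(L) = -42, matching the sum of degrees. By the matrix-tree theorem the graph has (1/7) * product of the nonzero eigenvalues = 16807 spanning trees.

x^7 - 42x^6 + 735x^5 - 6860x^4 + 36015x^3 - 100842x^2 + 117649x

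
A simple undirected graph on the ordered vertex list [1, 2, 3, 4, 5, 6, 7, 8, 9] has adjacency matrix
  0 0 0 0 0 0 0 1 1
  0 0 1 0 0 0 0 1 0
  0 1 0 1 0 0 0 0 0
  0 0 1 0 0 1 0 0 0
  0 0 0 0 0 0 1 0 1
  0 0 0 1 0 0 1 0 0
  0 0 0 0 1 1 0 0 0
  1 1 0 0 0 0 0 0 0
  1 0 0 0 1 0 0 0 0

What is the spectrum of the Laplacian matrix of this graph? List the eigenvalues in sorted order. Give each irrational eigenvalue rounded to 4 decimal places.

With the vertex order [1, 2, 3, 4, 5, 6, 7, 8, 9], the degrees are [2, 2, 2, 2, 2, 2, 2, 2, 2], giving D = diag(2, 2, 2, 2, 2, 2, 2, 2, 2) and L = D - A. Since every row of L sums to 0, the all-ones vector is in the kernel and 0 is an eigenvalue. The single zero eigenvalue shows the graph is connected. The largest eigenvalue, 3.8794, is at most the vertex count 9. The eigenvalues sum to 18, which equals trace(L) = 2|E|.

[0, 0.4679, 0.4679, 1.6527, 1.6527, 3, 3, 3.8794, 3.8794]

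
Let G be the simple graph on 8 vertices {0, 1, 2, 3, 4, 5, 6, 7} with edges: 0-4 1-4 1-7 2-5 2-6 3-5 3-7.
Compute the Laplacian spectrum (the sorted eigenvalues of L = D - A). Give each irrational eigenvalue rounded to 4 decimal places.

Reading degrees in the order [0, 1, 2, 3, 4, 5, 6, 7] gives [1, 2, 2, 2, 2, 2, 1, 2]; set D = diag(1, 2, 2, 2, 2, 2, 1, 2) and form L = D - A. Diagonalising L (or applying a numerical eigensolver to the 8x8 matrix) gives the spectrum above.

[0, 0.1522, 0.5858, 1.2346, 2, 2.7654, 3.4142, 3.8478]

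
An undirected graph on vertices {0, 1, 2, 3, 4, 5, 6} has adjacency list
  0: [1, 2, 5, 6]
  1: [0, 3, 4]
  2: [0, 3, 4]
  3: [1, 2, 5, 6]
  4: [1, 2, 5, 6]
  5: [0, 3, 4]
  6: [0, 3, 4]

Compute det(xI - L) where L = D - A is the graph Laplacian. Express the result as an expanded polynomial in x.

Reading degrees in the order [0, 1, 2, 3, 4, 5, 6] gives [4, 3, 3, 4, 4, 3, 3]; set D = diag(4, 3, 3, 4, 4, 3, 3) and form L = D - A. Computing det(xI - L) by cofactor expansion (or equivalently via sum-over-permutations) gives x^7 - 24x^6 + 234x^5 - 1192x^4 + 3357x^3 - 4968x^2 + 3024x. Since p(0) = det(-L) = 0, x divides p(x). By the matrix-tree theorem the graph has (1/7) * product of the nonzero eigenvalues = 432 spanning trees. The eigenvalues sum to 24, which equals trace(L) = 2|E|.

x^7 - 24x^6 + 234x^5 - 1192x^4 + 3357x^3 - 4968x^2 + 3024x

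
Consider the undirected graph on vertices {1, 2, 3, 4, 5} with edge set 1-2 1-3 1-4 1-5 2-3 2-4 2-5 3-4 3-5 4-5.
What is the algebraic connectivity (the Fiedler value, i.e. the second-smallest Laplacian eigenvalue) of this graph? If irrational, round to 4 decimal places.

5

With the vertex order [1, 2, 3, 4, 5], the degrees are [4, 4, 4, 4, 4], giving D = diag(4, 4, 4, 4, 4) and L = D - A. The sorted Laplacian eigenvalues are [0, 5, 5, 5, 5]; the algebraic connectivity is the second entry, 5. The largest eigenvalue, 5, is at most the vertex count 5.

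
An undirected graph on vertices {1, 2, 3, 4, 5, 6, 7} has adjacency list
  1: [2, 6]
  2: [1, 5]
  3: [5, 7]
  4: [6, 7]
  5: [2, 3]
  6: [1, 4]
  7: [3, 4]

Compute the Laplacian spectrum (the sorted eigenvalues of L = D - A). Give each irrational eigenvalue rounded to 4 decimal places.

[0, 0.7530, 0.7530, 2.4450, 2.4450, 3.8019, 3.8019]

Each diagonal entry of L is the vertex degree and each off-diagonal entry is -1 where an edge is present, 0 otherwise; in the order [1, 2, 3, 4, 5, 6, 7] the diagonal is [2, 2, 2, 2, 2, 2, 2]. L is symmetric positive semidefinite, so every eigenvalue is real and nonnegative. The single zero eigenvalue shows the graph is connected.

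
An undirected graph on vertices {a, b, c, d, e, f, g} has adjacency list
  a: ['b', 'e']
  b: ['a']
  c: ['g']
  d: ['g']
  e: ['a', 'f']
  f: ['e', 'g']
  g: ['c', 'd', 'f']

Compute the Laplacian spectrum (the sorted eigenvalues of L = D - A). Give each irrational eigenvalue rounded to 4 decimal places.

With the vertex order [a, b, c, d, e, f, g], the degrees are [2, 1, 1, 1, 2, 2, 3], giving D = diag(2, 1, 1, 1, 2, 2, 3) and L = D - A. Diagonalising L (or applying a numerical eigensolver to the 7x7 matrix) gives the spectrum above. The largest eigenvalue, 4.2283, is at most the vertex count 7.

[0, 0.2254, 1, 1, 2.1859, 3.3604, 4.2283]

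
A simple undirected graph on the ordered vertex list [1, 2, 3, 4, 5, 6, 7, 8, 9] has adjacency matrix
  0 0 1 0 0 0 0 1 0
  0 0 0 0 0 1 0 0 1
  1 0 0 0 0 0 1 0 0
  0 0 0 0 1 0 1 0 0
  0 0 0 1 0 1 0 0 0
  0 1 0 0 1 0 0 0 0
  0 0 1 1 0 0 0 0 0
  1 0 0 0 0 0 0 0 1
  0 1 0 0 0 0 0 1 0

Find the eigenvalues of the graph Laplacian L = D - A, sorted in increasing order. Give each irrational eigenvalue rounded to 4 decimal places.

[0, 0.4679, 0.4679, 1.6527, 1.6527, 3, 3, 3.8794, 3.8794]

Each diagonal entry of L is the vertex degree and each off-diagonal entry is -1 where an edge is present, 0 otherwise; in the order [1, 2, 3, 4, 5, 6, 7, 8, 9] the diagonal is [2, 2, 2, 2, 2, 2, 2, 2, 2]. L is symmetric positive semidefinite, so every eigenvalue is real and nonnegative.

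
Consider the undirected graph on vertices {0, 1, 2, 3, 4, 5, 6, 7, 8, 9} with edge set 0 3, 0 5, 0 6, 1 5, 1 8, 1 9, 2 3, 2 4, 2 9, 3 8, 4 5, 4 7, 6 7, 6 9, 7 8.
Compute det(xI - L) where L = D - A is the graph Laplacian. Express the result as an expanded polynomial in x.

x^10 - 30x^9 + 390x^8 - 2880x^7 + 13305x^6 - 39882x^5 + 77640x^4 - 94800x^3 + 66000x^2 - 20000x

Reading degrees in the order [0, 1, 2, 3, 4, 5, 6, 7, 8, 9] gives [3, 3, 3, 3, 3, 3, 3, 3, 3, 3]; set D = diag(3, 3, 3, 3, 3, 3, 3, 3, 3, 3) and form L = D - A. Computing det(xI - L) by cofactor expansion (or equivalently via sum-over-permutations) gives x^10 - 30x^9 + 390x^8 - 2880x^7 + 13305x^6 - 39882x^5 + 77640x^4 - 94800x^3 + 66000x^2 - 20000x. Since p(0) = det(-L) = 0, x divides p(x).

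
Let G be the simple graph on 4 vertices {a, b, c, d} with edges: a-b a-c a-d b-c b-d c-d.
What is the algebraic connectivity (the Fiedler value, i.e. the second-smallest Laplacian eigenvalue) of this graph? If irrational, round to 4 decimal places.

With the vertex order [a, b, c, d], the degrees are [3, 3, 3, 3], giving D = diag(3, 3, 3, 3) and L = D - A. The smallest Laplacian eigenvalue is always 0. The next one, lambda_2 = 4, measures how hard the graph is to disconnect: larger values mean better connectivity. The largest eigenvalue, 4, is at most the vertex count 4. There is one zero in the spectrum, matching the 1 component.

4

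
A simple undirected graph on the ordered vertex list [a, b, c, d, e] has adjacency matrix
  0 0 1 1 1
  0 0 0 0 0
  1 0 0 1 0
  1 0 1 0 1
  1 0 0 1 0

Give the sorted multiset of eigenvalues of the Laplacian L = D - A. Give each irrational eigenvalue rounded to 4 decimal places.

[0, 0, 2, 4, 4]

Each diagonal entry of L is the vertex degree and each off-diagonal entry is -1 where an edge is present, 0 otherwise; in the order [a, b, c, d, e] the diagonal is [3, 0, 2, 3, 2]. The multiplicity of 0 as a Laplacian eigenvalue equals the number of connected components. The 2 zero eigenvalues correspond to the 2 connected components. The largest eigenvalue, 4, is at most the vertex count 5. There are 2 zeros in the spectrum, matching the 2 components.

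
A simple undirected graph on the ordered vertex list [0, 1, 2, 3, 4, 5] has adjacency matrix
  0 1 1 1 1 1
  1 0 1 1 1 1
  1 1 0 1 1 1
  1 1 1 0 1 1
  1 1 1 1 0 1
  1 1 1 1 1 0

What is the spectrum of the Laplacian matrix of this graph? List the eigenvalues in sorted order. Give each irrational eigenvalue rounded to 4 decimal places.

[0, 6, 6, 6, 6, 6]

Reading degrees in the order [0, 1, 2, 3, 4, 5] gives [5, 5, 5, 5, 5, 5]; set D = diag(5, 5, 5, 5, 5, 5) and form L = D - A. L is symmetric positive semidefinite, so every eigenvalue is real and nonnegative. By the matrix-tree theorem the graph has (1/6) * product of the nonzero eigenvalues = 1296 spanning trees. The eigenvalues sum to 30, which equals trace(L) = 2|E|.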